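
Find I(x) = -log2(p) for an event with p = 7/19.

Information content I(x) = -log₂(p(x))
I = -log₂(7/19) = -log₂(0.3684)
I = 1.4406 bits


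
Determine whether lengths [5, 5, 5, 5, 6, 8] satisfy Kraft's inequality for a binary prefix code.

Kraft inequality: Σ 2^(-l_i) ≤ 1 for prefix-free code
Calculating: 2^(-5) + 2^(-5) + 2^(-5) + 2^(-5) + 2^(-6) + 2^(-8)
= 0.03125 + 0.03125 + 0.03125 + 0.03125 + 0.015625 + 0.00390625
= 0.1445
Since 0.1445 ≤ 1, prefix-free code exists


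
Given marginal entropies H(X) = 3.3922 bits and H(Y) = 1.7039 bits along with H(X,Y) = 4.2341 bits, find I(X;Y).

I(X;Y) = H(X) + H(Y) - H(X,Y)
I(X;Y) = 3.3922 + 1.7039 - 4.2341 = 0.862 bits


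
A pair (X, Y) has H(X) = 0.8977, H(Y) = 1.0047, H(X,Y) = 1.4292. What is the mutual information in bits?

I(X;Y) = H(X) + H(Y) - H(X,Y)
I(X;Y) = 0.8977 + 1.0047 - 1.4292 = 0.4732 bits


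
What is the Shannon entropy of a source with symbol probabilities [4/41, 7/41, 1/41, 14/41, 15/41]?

H(X) = -Σ p(x) log₂ p(x)
  -4/41 × log₂(4/41) = 0.3276
  -7/41 × log₂(7/41) = 0.4354
  -1/41 × log₂(1/41) = 0.1307
  -14/41 × log₂(14/41) = 0.5293
  -15/41 × log₂(15/41) = 0.5307
H(X) = 1.9537 bits


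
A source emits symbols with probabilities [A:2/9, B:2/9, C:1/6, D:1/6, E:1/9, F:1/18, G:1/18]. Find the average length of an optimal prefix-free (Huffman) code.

Huffman tree construction:
Combine smallest probabilities repeatedly
Resulting codes:
  A: 00 (length 2)
  B: 01 (length 2)
  C: 110 (length 3)
  D: 111 (length 3)
  E: 100 (length 3)
  F: 1010 (length 4)
  G: 1011 (length 4)
Average length = Σ p(s) × length(s) = 2.6667 bits


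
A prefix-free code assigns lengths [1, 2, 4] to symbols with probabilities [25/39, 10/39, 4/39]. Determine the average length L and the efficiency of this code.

Average length L = Σ p_i × l_i = 1.5641 bits
Entropy H = 1.2517 bits
Efficiency η = H/L × 100% = 80.02%


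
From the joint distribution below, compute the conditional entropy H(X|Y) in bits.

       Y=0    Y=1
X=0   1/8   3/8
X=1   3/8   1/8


H(X|Y) = Σ_y p(y) H(X|Y=y)
  p(Y=0) = 1/2, H(X|Y=0) = 0.8113
  p(Y=1) = 1/2, H(X|Y=1) = 0.8113
H(X|Y) = 0.5000×0.8113 + 0.5000×0.8113 = 0.8113 bits


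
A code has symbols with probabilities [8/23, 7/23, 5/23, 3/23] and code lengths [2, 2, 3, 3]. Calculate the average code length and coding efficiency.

Average length L = Σ p_i × l_i = 2.3478 bits
Entropy H = 1.9142 bits
Efficiency η = H/L × 100% = 81.53%


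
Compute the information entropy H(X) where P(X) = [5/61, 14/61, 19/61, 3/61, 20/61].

H(X) = -Σ p(x) log₂ p(x)
  -5/61 × log₂(5/61) = 0.2958
  -14/61 × log₂(14/61) = 0.4873
  -19/61 × log₂(19/61) = 0.5242
  -3/61 × log₂(3/61) = 0.2137
  -20/61 × log₂(20/61) = 0.5275
H(X) = 2.0485 bits


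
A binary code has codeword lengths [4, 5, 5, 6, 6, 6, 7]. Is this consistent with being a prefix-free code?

Kraft inequality: Σ 2^(-l_i) ≤ 1 for prefix-free code
Calculating: 2^(-4) + 2^(-5) + 2^(-5) + 2^(-6) + 2^(-6) + 2^(-6) + 2^(-7)
= 0.0625 + 0.03125 + 0.03125 + 0.015625 + 0.015625 + 0.015625 + 0.0078125
= 0.1797
Since 0.1797 ≤ 1, prefix-free code exists


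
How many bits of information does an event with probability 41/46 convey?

Information content I(x) = -log₂(p(x))
I = -log₂(41/46) = -log₂(0.8913)
I = 0.1660 bits


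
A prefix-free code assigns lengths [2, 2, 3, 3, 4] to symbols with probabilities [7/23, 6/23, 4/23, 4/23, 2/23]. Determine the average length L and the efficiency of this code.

Average length L = Σ p_i × l_i = 2.5217 bits
Entropy H = 2.2122 bits
Efficiency η = H/L × 100% = 87.73%


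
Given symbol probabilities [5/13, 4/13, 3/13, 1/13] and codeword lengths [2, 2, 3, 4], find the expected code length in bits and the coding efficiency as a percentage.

Average length L = Σ p_i × l_i = 2.3846 bits
Entropy H = 1.8262 bits
Efficiency η = H/L × 100% = 76.58%


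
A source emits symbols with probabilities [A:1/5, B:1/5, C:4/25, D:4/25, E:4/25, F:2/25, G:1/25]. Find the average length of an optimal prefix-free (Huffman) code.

Huffman tree construction:
Combine smallest probabilities repeatedly
Resulting codes:
  A: 00 (length 2)
  B: 01 (length 2)
  C: 101 (length 3)
  D: 110 (length 3)
  E: 111 (length 3)
  F: 1001 (length 4)
  G: 1000 (length 4)
Average length = Σ p(s) × length(s) = 2.7200 bits


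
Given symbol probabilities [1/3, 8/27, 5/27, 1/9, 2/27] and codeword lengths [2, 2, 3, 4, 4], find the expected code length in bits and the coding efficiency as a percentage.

Average length L = Σ p_i × l_i = 2.5556 bits
Entropy H = 2.1292 bits
Efficiency η = H/L × 100% = 83.32%


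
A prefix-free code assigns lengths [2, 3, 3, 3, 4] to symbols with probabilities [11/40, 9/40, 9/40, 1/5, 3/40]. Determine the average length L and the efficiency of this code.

Average length L = Σ p_i × l_i = 2.8000 bits
Entropy H = 2.2252 bits
Efficiency η = H/L × 100% = 79.47%


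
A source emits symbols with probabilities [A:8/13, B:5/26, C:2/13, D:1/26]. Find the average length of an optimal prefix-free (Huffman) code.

Huffman tree construction:
Combine smallest probabilities repeatedly
Resulting codes:
  A: 1 (length 1)
  B: 00 (length 2)
  C: 011 (length 3)
  D: 010 (length 3)
Average length = Σ p(s) × length(s) = 1.5769 bits


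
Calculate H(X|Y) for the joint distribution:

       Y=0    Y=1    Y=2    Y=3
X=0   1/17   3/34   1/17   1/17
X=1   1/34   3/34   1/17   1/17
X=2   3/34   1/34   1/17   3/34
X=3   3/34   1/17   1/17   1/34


H(X|Y) = Σ_y p(y) H(X|Y=y)
  p(Y=0) = 9/34, H(X|Y=0) = 1.8911
  p(Y=1) = 9/34, H(X|Y=1) = 1.8911
  p(Y=2) = 4/17, H(X|Y=2) = 2.0000
  p(Y=3) = 4/17, H(X|Y=3) = 1.9056
H(X|Y) = 0.2647×1.8911 + 0.2647×1.8911 + 0.2353×2.0000 + 0.2353×1.9056 = 1.9201 bits


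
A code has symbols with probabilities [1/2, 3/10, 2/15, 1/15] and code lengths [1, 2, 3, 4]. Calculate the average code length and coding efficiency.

Average length L = Σ p_i × l_i = 1.7667 bits
Entropy H = 1.6691 bits
Efficiency η = H/L × 100% = 94.48%


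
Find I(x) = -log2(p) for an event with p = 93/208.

Information content I(x) = -log₂(p(x))
I = -log₂(93/208) = -log₂(0.4471)
I = 1.1613 bits


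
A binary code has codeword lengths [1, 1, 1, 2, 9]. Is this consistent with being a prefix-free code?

Kraft inequality: Σ 2^(-l_i) ≤ 1 for prefix-free code
Calculating: 2^(-1) + 2^(-1) + 2^(-1) + 2^(-2) + 2^(-9)
= 0.5 + 0.5 + 0.5 + 0.25 + 0.001953125
= 1.7520
Since 1.7520 > 1, prefix-free code does not exist


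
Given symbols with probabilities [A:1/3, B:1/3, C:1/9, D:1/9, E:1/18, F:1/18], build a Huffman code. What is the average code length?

Huffman tree construction:
Combine smallest probabilities repeatedly
Resulting codes:
  A: 10 (length 2)
  B: 11 (length 2)
  C: 010 (length 3)
  D: 011 (length 3)
  E: 000 (length 3)
  F: 001 (length 3)
Average length = Σ p(s) × length(s) = 2.3333 bits


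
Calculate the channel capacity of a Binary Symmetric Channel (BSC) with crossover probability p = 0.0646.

For BSC with error probability p:
C = 1 - H(p) where H(p) is binary entropy
H(0.0646) = -0.0646 × log₂(0.0646) - 0.9354 × log₂(0.9354)
H(p) = 0.3454
C = 1 - 0.3454 = 0.6546 bits/use


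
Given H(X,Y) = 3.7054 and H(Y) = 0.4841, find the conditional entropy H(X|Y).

Chain rule: H(X,Y) = H(X|Y) + H(Y)
H(X|Y) = H(X,Y) - H(Y) = 3.7054 - 0.4841 = 3.2213 bits


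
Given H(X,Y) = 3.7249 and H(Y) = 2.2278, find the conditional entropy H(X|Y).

Chain rule: H(X,Y) = H(X|Y) + H(Y)
H(X|Y) = H(X,Y) - H(Y) = 3.7249 - 2.2278 = 1.4971 bits


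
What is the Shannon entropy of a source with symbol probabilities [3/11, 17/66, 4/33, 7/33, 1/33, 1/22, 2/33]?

H(X) = -Σ p(x) log₂ p(x)
  -3/11 × log₂(3/11) = 0.5112
  -17/66 × log₂(17/66) = 0.5041
  -4/33 × log₂(4/33) = 0.3690
  -7/33 × log₂(7/33) = 0.4745
  -1/33 × log₂(1/33) = 0.1529
  -1/22 × log₂(1/22) = 0.2027
  -2/33 × log₂(2/33) = 0.2451
H(X) = 2.4595 bits


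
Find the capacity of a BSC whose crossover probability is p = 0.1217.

For BSC with error probability p:
C = 1 - H(p) where H(p) is binary entropy
H(0.1217) = -0.1217 × log₂(0.1217) - 0.8783 × log₂(0.8783)
H(p) = 0.5342
C = 1 - 0.5342 = 0.4658 bits/use


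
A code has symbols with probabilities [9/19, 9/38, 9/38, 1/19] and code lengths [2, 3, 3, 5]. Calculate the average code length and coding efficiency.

Average length L = Σ p_i × l_i = 2.6316 bits
Entropy H = 1.7185 bits
Efficiency η = H/L × 100% = 65.30%


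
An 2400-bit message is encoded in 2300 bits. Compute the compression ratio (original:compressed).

Compression ratio = Original / Compressed
= 2400 / 2300 = 1.04:1


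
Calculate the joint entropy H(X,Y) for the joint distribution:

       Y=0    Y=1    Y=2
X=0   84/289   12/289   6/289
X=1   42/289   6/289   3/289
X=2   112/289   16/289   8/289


H(X,Y) = -Σ p(x,y) log₂ p(x,y)
  p(0,0)=84/289: -0.2907 × log₂(0.2907) = 0.5181
  p(0,1)=12/289: -0.0415 × log₂(0.0415) = 0.1906
  p(0,2)=6/289: -0.0208 × log₂(0.0208) = 0.1161
  p(1,0)=42/289: -0.1453 × log₂(0.1453) = 0.4044
  p(1,1)=6/289: -0.0208 × log₂(0.0208) = 0.1161
  p(1,2)=3/289: -0.0104 × log₂(0.0104) = 0.0684
  p(2,0)=112/289: -0.3875 × log₂(0.3875) = 0.5300
  p(2,1)=16/289: -0.0554 × log₂(0.0554) = 0.2311
  p(2,2)=8/289: -0.0277 × log₂(0.0277) = 0.1433
H(X,Y) = 2.3180 bits


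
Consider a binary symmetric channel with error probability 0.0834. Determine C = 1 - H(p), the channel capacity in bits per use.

For BSC with error probability p:
C = 1 - H(p) where H(p) is binary entropy
H(0.0834) = -0.0834 × log₂(0.0834) - 0.9166 × log₂(0.9166)
H(p) = 0.4140
C = 1 - 0.4140 = 0.5860 bits/use


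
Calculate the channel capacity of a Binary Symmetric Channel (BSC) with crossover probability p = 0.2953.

For BSC with error probability p:
C = 1 - H(p) where H(p) is binary entropy
H(0.2953) = -0.2953 × log₂(0.2953) - 0.7047 × log₂(0.7047)
H(p) = 0.8755
C = 1 - 0.8755 = 0.1245 bits/use


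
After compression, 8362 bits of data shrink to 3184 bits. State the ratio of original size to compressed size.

Compression ratio = Original / Compressed
= 8362 / 3184 = 2.63:1


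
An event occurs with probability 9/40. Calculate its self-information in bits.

Information content I(x) = -log₂(p(x))
I = -log₂(9/40) = -log₂(0.2250)
I = 2.1520 bits


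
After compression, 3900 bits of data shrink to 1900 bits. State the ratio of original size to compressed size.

Compression ratio = Original / Compressed
= 3900 / 1900 = 2.05:1


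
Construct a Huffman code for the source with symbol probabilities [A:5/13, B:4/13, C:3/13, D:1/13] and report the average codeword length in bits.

Huffman tree construction:
Combine smallest probabilities repeatedly
Resulting codes:
  A: 0 (length 1)
  B: 10 (length 2)
  C: 111 (length 3)
  D: 110 (length 3)
Average length = Σ p(s) × length(s) = 1.9231 bits


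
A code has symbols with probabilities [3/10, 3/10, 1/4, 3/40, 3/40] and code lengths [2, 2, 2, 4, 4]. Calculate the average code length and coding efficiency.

Average length L = Σ p_i × l_i = 2.3000 bits
Entropy H = 2.1027 bits
Efficiency η = H/L × 100% = 91.42%


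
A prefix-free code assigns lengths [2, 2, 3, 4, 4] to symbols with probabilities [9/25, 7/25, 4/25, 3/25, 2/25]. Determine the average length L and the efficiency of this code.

Average length L = Σ p_i × l_i = 2.5600 bits
Entropy H = 2.1264 bits
Efficiency η = H/L × 100% = 83.06%


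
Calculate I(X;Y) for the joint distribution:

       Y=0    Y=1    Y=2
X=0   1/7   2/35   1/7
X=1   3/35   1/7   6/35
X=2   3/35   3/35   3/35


H(X) = 1.5621, H(Y) = 1.5700, H(X,Y) = 3.0905
I(X;Y) = H(X) + H(Y) - H(X,Y) = 0.0416 bits


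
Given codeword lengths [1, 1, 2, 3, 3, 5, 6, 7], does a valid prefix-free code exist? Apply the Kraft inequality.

Kraft inequality: Σ 2^(-l_i) ≤ 1 for prefix-free code
Calculating: 2^(-1) + 2^(-1) + 2^(-2) + 2^(-3) + 2^(-3) + 2^(-5) + 2^(-6) + 2^(-7)
= 0.5 + 0.5 + 0.25 + 0.125 + 0.125 + 0.03125 + 0.015625 + 0.0078125
= 1.5547
Since 1.5547 > 1, prefix-free code does not exist


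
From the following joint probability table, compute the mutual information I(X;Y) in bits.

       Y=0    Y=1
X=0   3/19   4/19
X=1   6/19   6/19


H(X) = 0.9495, H(Y) = 0.9980, H(X,Y) = 1.9440
I(X;Y) = H(X) + H(Y) - H(X,Y) = 0.0034 bits


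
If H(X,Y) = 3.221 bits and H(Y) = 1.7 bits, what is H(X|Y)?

Chain rule: H(X,Y) = H(X|Y) + H(Y)
H(X|Y) = H(X,Y) - H(Y) = 3.221 - 1.7 = 1.521 bits


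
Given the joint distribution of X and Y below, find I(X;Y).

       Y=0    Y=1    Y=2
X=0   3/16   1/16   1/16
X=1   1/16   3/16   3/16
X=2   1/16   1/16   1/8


H(X) = 1.5462, H(Y) = 1.5794, H(X,Y) = 2.9835
I(X;Y) = H(X) + H(Y) - H(X,Y) = 0.1422 bits


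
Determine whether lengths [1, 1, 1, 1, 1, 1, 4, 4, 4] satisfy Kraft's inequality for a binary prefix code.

Kraft inequality: Σ 2^(-l_i) ≤ 1 for prefix-free code
Calculating: 2^(-1) + 2^(-1) + 2^(-1) + 2^(-1) + 2^(-1) + 2^(-1) + 2^(-4) + 2^(-4) + 2^(-4)
= 0.5 + 0.5 + 0.5 + 0.5 + 0.5 + 0.5 + 0.0625 + 0.0625 + 0.0625
= 3.1875
Since 3.1875 > 1, prefix-free code does not exist


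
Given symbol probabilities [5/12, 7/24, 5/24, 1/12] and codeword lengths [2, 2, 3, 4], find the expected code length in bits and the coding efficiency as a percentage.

Average length L = Σ p_i × l_i = 2.3750 bits
Entropy H = 1.8149 bits
Efficiency η = H/L × 100% = 76.42%


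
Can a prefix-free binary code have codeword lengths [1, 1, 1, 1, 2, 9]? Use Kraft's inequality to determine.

Kraft inequality: Σ 2^(-l_i) ≤ 1 for prefix-free code
Calculating: 2^(-1) + 2^(-1) + 2^(-1) + 2^(-1) + 2^(-2) + 2^(-9)
= 0.5 + 0.5 + 0.5 + 0.5 + 0.25 + 0.001953125
= 2.2520
Since 2.2520 > 1, prefix-free code does not exist


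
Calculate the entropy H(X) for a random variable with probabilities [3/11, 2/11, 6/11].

H(X) = -Σ p(x) log₂ p(x)
  -3/11 × log₂(3/11) = 0.5112
  -2/11 × log₂(2/11) = 0.4472
  -6/11 × log₂(6/11) = 0.4770
H(X) = 1.4354 bits


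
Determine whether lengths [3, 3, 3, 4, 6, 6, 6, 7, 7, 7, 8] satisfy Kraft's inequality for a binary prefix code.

Kraft inequality: Σ 2^(-l_i) ≤ 1 for prefix-free code
Calculating: 2^(-3) + 2^(-3) + 2^(-3) + 2^(-4) + 2^(-6) + 2^(-6) + 2^(-6) + 2^(-7) + 2^(-7) + 2^(-7) + 2^(-8)
= 0.125 + 0.125 + 0.125 + 0.0625 + 0.015625 + 0.015625 + 0.015625 + 0.0078125 + 0.0078125 + 0.0078125 + 0.00390625
= 0.5117
Since 0.5117 ≤ 1, prefix-free code exists


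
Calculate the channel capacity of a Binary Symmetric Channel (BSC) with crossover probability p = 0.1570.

For BSC with error probability p:
C = 1 - H(p) where H(p) is binary entropy
H(0.1570) = -0.1570 × log₂(0.1570) - 0.8430 × log₂(0.8430)
H(p) = 0.6271
C = 1 - 0.6271 = 0.3729 bits/use


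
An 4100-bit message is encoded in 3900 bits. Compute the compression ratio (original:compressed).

Compression ratio = Original / Compressed
= 4100 / 3900 = 1.05:1


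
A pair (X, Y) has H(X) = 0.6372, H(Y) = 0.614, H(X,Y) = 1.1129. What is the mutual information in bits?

I(X;Y) = H(X) + H(Y) - H(X,Y)
I(X;Y) = 0.6372 + 0.614 - 1.1129 = 0.1383 bits


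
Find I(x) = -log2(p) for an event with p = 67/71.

Information content I(x) = -log₂(p(x))
I = -log₂(67/71) = -log₂(0.9437)
I = 0.0837 bits


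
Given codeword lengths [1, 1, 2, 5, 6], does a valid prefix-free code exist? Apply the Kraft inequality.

Kraft inequality: Σ 2^(-l_i) ≤ 1 for prefix-free code
Calculating: 2^(-1) + 2^(-1) + 2^(-2) + 2^(-5) + 2^(-6)
= 0.5 + 0.5 + 0.25 + 0.03125 + 0.015625
= 1.2969
Since 1.2969 > 1, prefix-free code does not exist


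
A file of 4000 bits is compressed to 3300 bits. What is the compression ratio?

Compression ratio = Original / Compressed
= 4000 / 3300 = 1.21:1


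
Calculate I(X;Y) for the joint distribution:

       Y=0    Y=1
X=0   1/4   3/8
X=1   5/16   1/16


H(X) = 0.9544, H(Y) = 0.9887, H(X,Y) = 1.8050
I(X;Y) = H(X) + H(Y) - H(X,Y) = 0.1381 bits


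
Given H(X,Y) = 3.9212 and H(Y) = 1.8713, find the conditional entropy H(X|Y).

Chain rule: H(X,Y) = H(X|Y) + H(Y)
H(X|Y) = H(X,Y) - H(Y) = 3.9212 - 1.8713 = 2.0499 bits


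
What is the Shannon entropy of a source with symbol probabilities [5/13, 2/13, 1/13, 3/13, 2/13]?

H(X) = -Σ p(x) log₂ p(x)
  -5/13 × log₂(5/13) = 0.5302
  -2/13 × log₂(2/13) = 0.4155
  -1/13 × log₂(1/13) = 0.2846
  -3/13 × log₂(3/13) = 0.4882
  -2/13 × log₂(2/13) = 0.4155
H(X) = 2.1339 bits


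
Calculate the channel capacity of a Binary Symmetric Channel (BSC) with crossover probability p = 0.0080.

For BSC with error probability p:
C = 1 - H(p) where H(p) is binary entropy
H(0.0080) = -0.0080 × log₂(0.0080) - 0.9920 × log₂(0.9920)
H(p) = 0.0672
C = 1 - 0.0672 = 0.9328 bits/use


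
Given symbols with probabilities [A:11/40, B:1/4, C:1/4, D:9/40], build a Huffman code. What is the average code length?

Huffman tree construction:
Combine smallest probabilities repeatedly
Resulting codes:
  A: 11 (length 2)
  B: 01 (length 2)
  C: 10 (length 2)
  D: 00 (length 2)
Average length = Σ p(s) × length(s) = 2.0000 bits


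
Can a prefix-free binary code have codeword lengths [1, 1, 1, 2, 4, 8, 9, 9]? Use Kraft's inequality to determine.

Kraft inequality: Σ 2^(-l_i) ≤ 1 for prefix-free code
Calculating: 2^(-1) + 2^(-1) + 2^(-1) + 2^(-2) + 2^(-4) + 2^(-8) + 2^(-9) + 2^(-9)
= 0.5 + 0.5 + 0.5 + 0.25 + 0.0625 + 0.00390625 + 0.001953125 + 0.001953125
= 1.8203
Since 1.8203 > 1, prefix-free code does not exist


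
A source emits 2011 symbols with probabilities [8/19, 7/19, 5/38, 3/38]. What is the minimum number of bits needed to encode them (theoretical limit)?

Entropy H = 1.7304 bits/symbol
Minimum bits = H × n = 1.7304 × 2011
= 3479.76 bits


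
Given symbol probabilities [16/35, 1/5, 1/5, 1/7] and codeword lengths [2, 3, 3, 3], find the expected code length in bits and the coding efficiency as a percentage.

Average length L = Σ p_i × l_i = 2.5429 bits
Entropy H = 1.8461 bits
Efficiency η = H/L × 100% = 72.60%


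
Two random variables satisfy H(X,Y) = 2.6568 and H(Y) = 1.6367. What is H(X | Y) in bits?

Chain rule: H(X,Y) = H(X|Y) + H(Y)
H(X|Y) = H(X,Y) - H(Y) = 2.6568 - 1.6367 = 1.0201 bits


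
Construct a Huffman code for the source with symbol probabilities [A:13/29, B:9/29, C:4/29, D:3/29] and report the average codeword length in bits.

Huffman tree construction:
Combine smallest probabilities repeatedly
Resulting codes:
  A: 0 (length 1)
  B: 11 (length 2)
  C: 101 (length 3)
  D: 100 (length 3)
Average length = Σ p(s) × length(s) = 1.7931 bits


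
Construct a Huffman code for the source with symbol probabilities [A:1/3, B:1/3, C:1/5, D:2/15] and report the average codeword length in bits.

Huffman tree construction:
Combine smallest probabilities repeatedly
Resulting codes:
  A: 10 (length 2)
  B: 11 (length 2)
  C: 01 (length 2)
  D: 00 (length 2)
Average length = Σ p(s) × length(s) = 2.0000 bits


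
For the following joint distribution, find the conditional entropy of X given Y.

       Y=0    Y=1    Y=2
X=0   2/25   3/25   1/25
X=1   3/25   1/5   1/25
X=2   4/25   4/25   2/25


H(X|Y) = Σ_y p(y) H(X|Y=y)
  p(Y=0) = 9/25, H(X|Y=0) = 1.5305
  p(Y=1) = 12/25, H(X|Y=1) = 1.5546
  p(Y=2) = 4/25, H(X|Y=2) = 1.5000
H(X|Y) = 0.3600×1.5305 + 0.4800×1.5546 + 0.1600×1.5000 = 1.5372 bits


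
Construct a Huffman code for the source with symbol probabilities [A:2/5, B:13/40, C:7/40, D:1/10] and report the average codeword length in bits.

Huffman tree construction:
Combine smallest probabilities repeatedly
Resulting codes:
  A: 0 (length 1)
  B: 11 (length 2)
  C: 101 (length 3)
  D: 100 (length 3)
Average length = Σ p(s) × length(s) = 1.8750 bits


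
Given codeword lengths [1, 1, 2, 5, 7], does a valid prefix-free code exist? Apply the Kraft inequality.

Kraft inequality: Σ 2^(-l_i) ≤ 1 for prefix-free code
Calculating: 2^(-1) + 2^(-1) + 2^(-2) + 2^(-5) + 2^(-7)
= 0.5 + 0.5 + 0.25 + 0.03125 + 0.0078125
= 1.2891
Since 1.2891 > 1, prefix-free code does not exist


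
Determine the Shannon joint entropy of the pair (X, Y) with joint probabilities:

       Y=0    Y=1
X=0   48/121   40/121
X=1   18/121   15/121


H(X,Y) = -Σ p(x,y) log₂ p(x,y)
  p(0,0)=48/121: -0.3967 × log₂(0.3967) = 0.5292
  p(0,1)=40/121: -0.3306 × log₂(0.3306) = 0.5279
  p(1,0)=18/121: -0.1488 × log₂(0.1488) = 0.4089
  p(1,1)=15/121: -0.1240 × log₂(0.1240) = 0.3734
H(X,Y) = 1.8394 bits


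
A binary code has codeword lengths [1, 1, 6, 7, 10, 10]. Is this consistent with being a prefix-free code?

Kraft inequality: Σ 2^(-l_i) ≤ 1 for prefix-free code
Calculating: 2^(-1) + 2^(-1) + 2^(-6) + 2^(-7) + 2^(-10) + 2^(-10)
= 0.5 + 0.5 + 0.015625 + 0.0078125 + 0.0009765625 + 0.0009765625
= 1.0254
Since 1.0254 > 1, prefix-free code does not exist


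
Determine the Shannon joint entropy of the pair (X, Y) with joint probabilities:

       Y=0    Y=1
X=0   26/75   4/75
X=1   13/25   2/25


H(X,Y) = -Σ p(x,y) log₂ p(x,y)
  p(0,0)=26/75: -0.3467 × log₂(0.3467) = 0.5298
  p(0,1)=4/75: -0.0533 × log₂(0.0533) = 0.2255
  p(1,0)=13/25: -0.5200 × log₂(0.5200) = 0.4906
  p(1,1)=2/25: -0.0800 × log₂(0.0800) = 0.2915
H(X,Y) = 1.5375 bits


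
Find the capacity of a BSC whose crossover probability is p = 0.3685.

For BSC with error probability p:
C = 1 - H(p) where H(p) is binary entropy
H(0.3685) = -0.3685 × log₂(0.3685) - 0.6315 × log₂(0.6315)
H(p) = 0.9495
C = 1 - 0.9495 = 0.0505 bits/use


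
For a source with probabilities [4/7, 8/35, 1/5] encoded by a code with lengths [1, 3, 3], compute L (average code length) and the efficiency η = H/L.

Average length L = Σ p_i × l_i = 1.8571 bits
Entropy H = 1.4124 bits
Efficiency η = H/L × 100% = 76.05%


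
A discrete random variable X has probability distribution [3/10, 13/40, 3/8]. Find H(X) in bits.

H(X) = -Σ p(x) log₂ p(x)
  -3/10 × log₂(3/10) = 0.5211
  -13/40 × log₂(13/40) = 0.5270
  -3/8 × log₂(3/8) = 0.5306
H(X) = 1.5787 bits


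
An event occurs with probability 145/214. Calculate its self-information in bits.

Information content I(x) = -log₂(p(x))
I = -log₂(145/214) = -log₂(0.6776)
I = 0.5616 bits


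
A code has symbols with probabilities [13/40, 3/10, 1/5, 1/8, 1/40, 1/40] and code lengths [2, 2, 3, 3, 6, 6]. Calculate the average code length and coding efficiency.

Average length L = Σ p_i × l_i = 2.5250 bits
Entropy H = 2.1536 bits
Efficiency η = H/L × 100% = 85.29%


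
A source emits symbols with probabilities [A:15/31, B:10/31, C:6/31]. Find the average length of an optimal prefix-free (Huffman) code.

Huffman tree construction:
Combine smallest probabilities repeatedly
Resulting codes:
  A: 0 (length 1)
  B: 11 (length 2)
  C: 10 (length 2)
Average length = Σ p(s) × length(s) = 1.5161 bits


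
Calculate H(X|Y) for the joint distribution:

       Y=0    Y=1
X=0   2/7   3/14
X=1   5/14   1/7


H(X|Y) = Σ_y p(y) H(X|Y=y)
  p(Y=0) = 9/14, H(X|Y=0) = 0.9911
  p(Y=1) = 5/14, H(X|Y=1) = 0.9710
H(X|Y) = 0.6429×0.9911 + 0.3571×0.9710 = 0.9839 bits


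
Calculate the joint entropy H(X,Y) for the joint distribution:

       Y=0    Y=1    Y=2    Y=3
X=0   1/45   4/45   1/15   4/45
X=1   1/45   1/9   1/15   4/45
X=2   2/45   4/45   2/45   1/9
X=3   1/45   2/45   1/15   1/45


H(X,Y) = -Σ p(x,y) log₂ p(x,y)
  p(0,0)=1/45: -0.0222 × log₂(0.0222) = 0.1220
  p(0,1)=4/45: -0.0889 × log₂(0.0889) = 0.3104
  p(0,2)=1/15: -0.0667 × log₂(0.0667) = 0.2605
  p(0,3)=4/45: -0.0889 × log₂(0.0889) = 0.3104
  p(1,0)=1/45: -0.0222 × log₂(0.0222) = 0.1220
  p(1,1)=1/9: -0.1111 × log₂(0.1111) = 0.3522
  p(1,2)=1/15: -0.0667 × log₂(0.0667) = 0.2605
  p(1,3)=4/45: -0.0889 × log₂(0.0889) = 0.3104
  p(2,0)=2/45: -0.0444 × log₂(0.0444) = 0.1996
  p(2,1)=4/45: -0.0889 × log₂(0.0889) = 0.3104
  p(2,2)=2/45: -0.0444 × log₂(0.0444) = 0.1996
  p(2,3)=1/9: -0.1111 × log₂(0.1111) = 0.3522
  p(3,0)=1/45: -0.0222 × log₂(0.0222) = 0.1220
  p(3,1)=2/45: -0.0444 × log₂(0.0444) = 0.1996
  p(3,2)=1/15: -0.0667 × log₂(0.0667) = 0.2605
  p(3,3)=1/45: -0.0222 × log₂(0.0222) = 0.1220
H(X,Y) = 3.8144 bits


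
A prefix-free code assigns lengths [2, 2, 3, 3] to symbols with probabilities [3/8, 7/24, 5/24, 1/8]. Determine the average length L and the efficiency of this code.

Average length L = Σ p_i × l_i = 2.3333 bits
Entropy H = 1.8956 bits
Efficiency η = H/L × 100% = 81.24%


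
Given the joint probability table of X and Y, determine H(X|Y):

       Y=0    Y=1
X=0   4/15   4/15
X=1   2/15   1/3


H(X|Y) = Σ_y p(y) H(X|Y=y)
  p(Y=0) = 2/5, H(X|Y=0) = 0.9183
  p(Y=1) = 3/5, H(X|Y=1) = 0.9911
H(X|Y) = 0.4000×0.9183 + 0.6000×0.9911 = 0.9620 bits


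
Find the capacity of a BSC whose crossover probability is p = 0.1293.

For BSC with error probability p:
C = 1 - H(p) where H(p) is binary entropy
H(0.1293) = -0.1293 × log₂(0.1293) - 0.8707 × log₂(0.8707)
H(p) = 0.5555
C = 1 - 0.5555 = 0.4445 bits/use


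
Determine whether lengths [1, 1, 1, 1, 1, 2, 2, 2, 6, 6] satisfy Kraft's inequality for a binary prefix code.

Kraft inequality: Σ 2^(-l_i) ≤ 1 for prefix-free code
Calculating: 2^(-1) + 2^(-1) + 2^(-1) + 2^(-1) + 2^(-1) + 2^(-2) + 2^(-2) + 2^(-2) + 2^(-6) + 2^(-6)
= 0.5 + 0.5 + 0.5 + 0.5 + 0.5 + 0.25 + 0.25 + 0.25 + 0.015625 + 0.015625
= 3.2812
Since 3.2812 > 1, prefix-free code does not exist


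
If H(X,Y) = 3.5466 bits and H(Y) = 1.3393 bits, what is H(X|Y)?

Chain rule: H(X,Y) = H(X|Y) + H(Y)
H(X|Y) = H(X,Y) - H(Y) = 3.5466 - 1.3393 = 2.2073 bits


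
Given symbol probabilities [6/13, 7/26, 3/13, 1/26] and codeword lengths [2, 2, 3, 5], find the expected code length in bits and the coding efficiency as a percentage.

Average length L = Σ p_i × l_i = 2.3462 bits
Entropy H = 1.6935 bits
Efficiency η = H/L × 100% = 72.18%


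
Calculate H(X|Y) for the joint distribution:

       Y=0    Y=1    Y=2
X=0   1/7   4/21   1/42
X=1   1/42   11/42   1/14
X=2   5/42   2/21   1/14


H(X|Y) = Σ_y p(y) H(X|Y=y)
  p(Y=0) = 2/7, H(X|Y=0) = 1.3250
  p(Y=1) = 23/42, H(X|Y=1) = 1.4777
  p(Y=2) = 1/6, H(X|Y=2) = 1.4488
H(X|Y) = 0.2857×1.3250 + 0.5476×1.4777 + 0.1667×1.4488 = 1.4293 bits


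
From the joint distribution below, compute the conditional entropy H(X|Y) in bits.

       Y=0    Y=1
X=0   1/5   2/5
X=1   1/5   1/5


H(X|Y) = Σ_y p(y) H(X|Y=y)
  p(Y=0) = 2/5, H(X|Y=0) = 1.0000
  p(Y=1) = 3/5, H(X|Y=1) = 0.9183
H(X|Y) = 0.4000×1.0000 + 0.6000×0.9183 = 0.9510 bits


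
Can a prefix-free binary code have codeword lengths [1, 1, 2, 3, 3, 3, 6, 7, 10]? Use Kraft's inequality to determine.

Kraft inequality: Σ 2^(-l_i) ≤ 1 for prefix-free code
Calculating: 2^(-1) + 2^(-1) + 2^(-2) + 2^(-3) + 2^(-3) + 2^(-3) + 2^(-6) + 2^(-7) + 2^(-10)
= 0.5 + 0.5 + 0.25 + 0.125 + 0.125 + 0.125 + 0.015625 + 0.0078125 + 0.0009765625
= 1.6494
Since 1.6494 > 1, prefix-free code does not exist


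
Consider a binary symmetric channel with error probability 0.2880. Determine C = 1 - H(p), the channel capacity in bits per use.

For BSC with error probability p:
C = 1 - H(p) where H(p) is binary entropy
H(0.2880) = -0.2880 × log₂(0.2880) - 0.7120 × log₂(0.7120)
H(p) = 0.8661
C = 1 - 0.8661 = 0.1339 bits/use


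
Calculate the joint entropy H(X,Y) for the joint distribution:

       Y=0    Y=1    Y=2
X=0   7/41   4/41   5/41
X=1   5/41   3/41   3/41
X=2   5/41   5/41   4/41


H(X,Y) = -Σ p(x,y) log₂ p(x,y)
  p(0,0)=7/41: -0.1707 × log₂(0.1707) = 0.4354
  p(0,1)=4/41: -0.0976 × log₂(0.0976) = 0.3276
  p(0,2)=5/41: -0.1220 × log₂(0.1220) = 0.3702
  p(1,0)=5/41: -0.1220 × log₂(0.1220) = 0.3702
  p(1,1)=3/41: -0.0732 × log₂(0.0732) = 0.2760
  p(1,2)=3/41: -0.0732 × log₂(0.0732) = 0.2760
  p(2,0)=5/41: -0.1220 × log₂(0.1220) = 0.3702
  p(2,1)=5/41: -0.1220 × log₂(0.1220) = 0.3702
  p(2,2)=4/41: -0.0976 × log₂(0.0976) = 0.3276
H(X,Y) = 3.1234 bits


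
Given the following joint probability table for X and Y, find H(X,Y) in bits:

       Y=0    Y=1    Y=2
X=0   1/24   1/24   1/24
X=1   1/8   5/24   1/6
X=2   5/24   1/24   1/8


H(X,Y) = -Σ p(x,y) log₂ p(x,y)
  p(0,0)=1/24: -0.0417 × log₂(0.0417) = 0.1910
  p(0,1)=1/24: -0.0417 × log₂(0.0417) = 0.1910
  p(0,2)=1/24: -0.0417 × log₂(0.0417) = 0.1910
  p(1,0)=1/8: -0.1250 × log₂(0.1250) = 0.3750
  p(1,1)=5/24: -0.2083 × log₂(0.2083) = 0.4715
  p(1,2)=1/6: -0.1667 × log₂(0.1667) = 0.4308
  p(2,0)=5/24: -0.2083 × log₂(0.2083) = 0.4715
  p(2,1)=1/24: -0.0417 × log₂(0.0417) = 0.1910
  p(2,2)=1/8: -0.1250 × log₂(0.1250) = 0.3750
H(X,Y) = 2.8879 bits


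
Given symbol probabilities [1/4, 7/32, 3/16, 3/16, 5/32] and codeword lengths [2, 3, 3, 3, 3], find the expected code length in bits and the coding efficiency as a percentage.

Average length L = Σ p_i × l_i = 2.7500 bits
Entropy H = 2.3037 bits
Efficiency η = H/L × 100% = 83.77%


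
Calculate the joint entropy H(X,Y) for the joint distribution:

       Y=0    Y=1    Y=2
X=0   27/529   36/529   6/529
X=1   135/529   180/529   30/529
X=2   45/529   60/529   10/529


H(X,Y) = -Σ p(x,y) log₂ p(x,y)
  p(0,0)=27/529: -0.0510 × log₂(0.0510) = 0.2191
  p(0,1)=36/529: -0.0681 × log₂(0.0681) = 0.2639
  p(0,2)=6/529: -0.0113 × log₂(0.0113) = 0.0733
  p(1,0)=135/529: -0.2552 × log₂(0.2552) = 0.5028
  p(1,1)=180/529: -0.3403 × log₂(0.3403) = 0.5292
  p(1,2)=30/529: -0.0567 × log₂(0.0567) = 0.2348
  p(2,0)=45/529: -0.0851 × log₂(0.0851) = 0.3024
  p(2,1)=60/529: -0.1134 × log₂(0.1134) = 0.3562
  p(2,2)=10/529: -0.0189 × log₂(0.0189) = 0.1082
H(X,Y) = 2.5899 bits


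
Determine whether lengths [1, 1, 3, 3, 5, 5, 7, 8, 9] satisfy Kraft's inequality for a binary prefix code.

Kraft inequality: Σ 2^(-l_i) ≤ 1 for prefix-free code
Calculating: 2^(-1) + 2^(-1) + 2^(-3) + 2^(-3) + 2^(-5) + 2^(-5) + 2^(-7) + 2^(-8) + 2^(-9)
= 0.5 + 0.5 + 0.125 + 0.125 + 0.03125 + 0.03125 + 0.0078125 + 0.00390625 + 0.001953125
= 1.3262
Since 1.3262 > 1, prefix-free code does not exist


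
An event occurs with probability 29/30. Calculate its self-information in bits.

Information content I(x) = -log₂(p(x))
I = -log₂(29/30) = -log₂(0.9667)
I = 0.0489 bits


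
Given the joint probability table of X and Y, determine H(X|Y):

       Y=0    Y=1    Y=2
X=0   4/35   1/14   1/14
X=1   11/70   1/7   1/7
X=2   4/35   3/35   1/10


H(X|Y) = Σ_y p(y) H(X|Y=y)
  p(Y=0) = 27/70, H(X|Y=0) = 1.5677
  p(Y=1) = 3/10, H(X|Y=1) = 1.5190
  p(Y=2) = 11/35, H(X|Y=2) = 1.5285
H(X|Y) = 0.3857×1.5677 + 0.3000×1.5190 + 0.3143×1.5285 = 1.5408 bits


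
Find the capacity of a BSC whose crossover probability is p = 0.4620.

For BSC with error probability p:
C = 1 - H(p) where H(p) is binary entropy
H(0.4620) = -0.4620 × log₂(0.4620) - 0.5380 × log₂(0.5380)
H(p) = 0.9958
C = 1 - 0.9958 = 0.0042 bits/use


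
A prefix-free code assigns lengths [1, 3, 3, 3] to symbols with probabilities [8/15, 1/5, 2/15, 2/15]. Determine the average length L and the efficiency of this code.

Average length L = Σ p_i × l_i = 1.9333 bits
Entropy H = 1.7232 bits
Efficiency η = H/L × 100% = 89.13%


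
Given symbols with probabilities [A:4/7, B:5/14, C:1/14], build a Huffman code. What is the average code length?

Huffman tree construction:
Combine smallest probabilities repeatedly
Resulting codes:
  A: 1 (length 1)
  B: 01 (length 2)
  C: 00 (length 2)
Average length = Σ p(s) × length(s) = 1.4286 bits


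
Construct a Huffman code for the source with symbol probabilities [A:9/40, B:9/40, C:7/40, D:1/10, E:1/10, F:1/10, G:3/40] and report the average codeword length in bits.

Huffman tree construction:
Combine smallest probabilities repeatedly
Resulting codes:
  A: 01 (length 2)
  B: 10 (length 2)
  C: 110 (length 3)
  D: 1111 (length 4)
  E: 000 (length 3)
  F: 001 (length 3)
  G: 1110 (length 4)
Average length = Σ p(s) × length(s) = 2.7250 bits


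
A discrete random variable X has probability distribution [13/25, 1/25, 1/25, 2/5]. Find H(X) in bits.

H(X) = -Σ p(x) log₂ p(x)
  -13/25 × log₂(13/25) = 0.4906
  -1/25 × log₂(1/25) = 0.1858
  -1/25 × log₂(1/25) = 0.1858
  -2/5 × log₂(2/5) = 0.5288
H(X) = 1.3909 bits


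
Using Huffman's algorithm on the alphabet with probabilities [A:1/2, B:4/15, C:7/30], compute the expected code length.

Huffman tree construction:
Combine smallest probabilities repeatedly
Resulting codes:
  A: 0 (length 1)
  B: 11 (length 2)
  C: 10 (length 2)
Average length = Σ p(s) × length(s) = 1.5000 bits


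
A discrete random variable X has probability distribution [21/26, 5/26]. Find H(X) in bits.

H(X) = -Σ p(x) log₂ p(x)
  -21/26 × log₂(21/26) = 0.2489
  -5/26 × log₂(5/26) = 0.4574
H(X) = 0.7063 bits


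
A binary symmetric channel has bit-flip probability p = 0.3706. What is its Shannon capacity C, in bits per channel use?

For BSC with error probability p:
C = 1 - H(p) where H(p) is binary entropy
H(0.3706) = -0.3706 × log₂(0.3706) - 0.6294 × log₂(0.6294)
H(p) = 0.9511
C = 1 - 0.9511 = 0.0489 bits/use


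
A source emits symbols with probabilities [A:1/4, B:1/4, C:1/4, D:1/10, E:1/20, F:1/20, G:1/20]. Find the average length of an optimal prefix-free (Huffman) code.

Huffman tree construction:
Combine smallest probabilities repeatedly
Resulting codes:
  A: 00 (length 2)
  B: 01 (length 2)
  C: 10 (length 2)
  D: 1111 (length 4)
  E: 1100 (length 4)
  F: 1101 (length 4)
  G: 1110 (length 4)
Average length = Σ p(s) × length(s) = 2.5000 bits


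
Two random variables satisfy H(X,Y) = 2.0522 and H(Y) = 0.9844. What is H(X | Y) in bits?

Chain rule: H(X,Y) = H(X|Y) + H(Y)
H(X|Y) = H(X,Y) - H(Y) = 2.0522 - 0.9844 = 1.0678 bits


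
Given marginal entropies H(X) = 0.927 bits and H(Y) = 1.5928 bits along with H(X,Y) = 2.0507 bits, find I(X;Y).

I(X;Y) = H(X) + H(Y) - H(X,Y)
I(X;Y) = 0.927 + 1.5928 - 2.0507 = 0.4691 bits


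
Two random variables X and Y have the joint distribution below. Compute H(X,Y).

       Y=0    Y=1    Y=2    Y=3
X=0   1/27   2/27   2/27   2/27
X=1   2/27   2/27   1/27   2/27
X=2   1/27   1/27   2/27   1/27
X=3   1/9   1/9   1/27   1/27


H(X,Y) = -Σ p(x,y) log₂ p(x,y)
  p(0,0)=1/27: -0.0370 × log₂(0.0370) = 0.1761
  p(0,1)=2/27: -0.0741 × log₂(0.0741) = 0.2781
  p(0,2)=2/27: -0.0741 × log₂(0.0741) = 0.2781
  p(0,3)=2/27: -0.0741 × log₂(0.0741) = 0.2781
  p(1,0)=2/27: -0.0741 × log₂(0.0741) = 0.2781
  p(1,1)=2/27: -0.0741 × log₂(0.0741) = 0.2781
  p(1,2)=1/27: -0.0370 × log₂(0.0370) = 0.1761
  p(1,3)=2/27: -0.0741 × log₂(0.0741) = 0.2781
  p(2,0)=1/27: -0.0370 × log₂(0.0370) = 0.1761
  p(2,1)=1/27: -0.0370 × log₂(0.0370) = 0.1761
  p(2,2)=2/27: -0.0741 × log₂(0.0741) = 0.2781
  p(2,3)=1/27: -0.0370 × log₂(0.0370) = 0.1761
  p(3,0)=1/9: -0.1111 × log₂(0.1111) = 0.3522
  p(3,1)=1/9: -0.1111 × log₂(0.1111) = 0.3522
  p(3,2)=1/27: -0.0370 × log₂(0.0370) = 0.1761
  p(3,3)=1/27: -0.0370 × log₂(0.0370) = 0.1761
H(X,Y) = 3.8842 bits


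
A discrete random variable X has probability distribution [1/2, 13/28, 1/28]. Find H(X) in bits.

H(X) = -Σ p(x) log₂ p(x)
  -1/2 × log₂(1/2) = 0.5000
  -13/28 × log₂(13/28) = 0.5139
  -1/28 × log₂(1/28) = 0.1717
H(X) = 1.1856 bits


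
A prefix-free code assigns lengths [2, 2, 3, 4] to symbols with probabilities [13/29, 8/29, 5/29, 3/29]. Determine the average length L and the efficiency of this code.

Average length L = Σ p_i × l_i = 2.3793 bits
Entropy H = 1.8073 bits
Efficiency η = H/L × 100% = 75.96%


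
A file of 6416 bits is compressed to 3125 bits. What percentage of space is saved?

Space savings = (1 - Compressed/Original) × 100%
= (1 - 3125/6416) × 100%
= 51.29%


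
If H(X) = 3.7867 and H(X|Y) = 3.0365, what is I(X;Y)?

I(X;Y) = H(X) - H(X|Y)
I(X;Y) = 3.7867 - 3.0365 = 0.7502 bits


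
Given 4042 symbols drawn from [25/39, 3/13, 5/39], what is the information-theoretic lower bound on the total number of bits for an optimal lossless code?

Entropy H = 1.2794 bits/symbol
Minimum bits = H × n = 1.2794 × 4042
= 5171.20 bits


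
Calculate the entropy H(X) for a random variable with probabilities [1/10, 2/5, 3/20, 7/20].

H(X) = -Σ p(x) log₂ p(x)
  -1/10 × log₂(1/10) = 0.3322
  -2/5 × log₂(2/5) = 0.5288
  -3/20 × log₂(3/20) = 0.4105
  -7/20 × log₂(7/20) = 0.5301
H(X) = 1.8016 bits


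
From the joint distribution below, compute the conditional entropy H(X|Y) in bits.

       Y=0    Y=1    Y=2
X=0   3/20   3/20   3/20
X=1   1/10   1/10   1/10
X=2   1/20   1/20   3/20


H(X|Y) = Σ_y p(y) H(X|Y=y)
  p(Y=0) = 3/10, H(X|Y=0) = 1.4591
  p(Y=1) = 3/10, H(X|Y=1) = 1.4591
  p(Y=2) = 2/5, H(X|Y=2) = 1.5613
H(X|Y) = 0.3000×1.4591 + 0.3000×1.4591 + 0.4000×1.5613 = 1.5000 bits


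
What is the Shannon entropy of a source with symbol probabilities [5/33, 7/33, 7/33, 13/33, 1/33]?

H(X) = -Σ p(x) log₂ p(x)
  -5/33 × log₂(5/33) = 0.4125
  -7/33 × log₂(7/33) = 0.4745
  -7/33 × log₂(7/33) = 0.4745
  -13/33 × log₂(13/33) = 0.5294
  -1/33 × log₂(1/33) = 0.1529
H(X) = 2.0438 bits


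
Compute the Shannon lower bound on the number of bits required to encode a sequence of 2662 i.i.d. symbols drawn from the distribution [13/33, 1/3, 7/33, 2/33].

Entropy H = 1.7774 bits/symbol
Minimum bits = H × n = 1.7774 × 2662
= 4731.43 bits


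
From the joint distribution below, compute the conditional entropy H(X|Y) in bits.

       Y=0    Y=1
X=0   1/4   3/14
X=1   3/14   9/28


H(X|Y) = Σ_y p(y) H(X|Y=y)
  p(Y=0) = 13/28, H(X|Y=0) = 0.9957
  p(Y=1) = 15/28, H(X|Y=1) = 0.9710
H(X|Y) = 0.4643×0.9957 + 0.5357×0.9710 = 0.9825 bits


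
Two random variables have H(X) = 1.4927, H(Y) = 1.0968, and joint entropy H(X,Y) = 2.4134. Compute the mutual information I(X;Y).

I(X;Y) = H(X) + H(Y) - H(X,Y)
I(X;Y) = 1.4927 + 1.0968 - 2.4134 = 0.1761 bits


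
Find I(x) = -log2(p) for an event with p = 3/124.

Information content I(x) = -log₂(p(x))
I = -log₂(3/124) = -log₂(0.0242)
I = 5.3692 bits


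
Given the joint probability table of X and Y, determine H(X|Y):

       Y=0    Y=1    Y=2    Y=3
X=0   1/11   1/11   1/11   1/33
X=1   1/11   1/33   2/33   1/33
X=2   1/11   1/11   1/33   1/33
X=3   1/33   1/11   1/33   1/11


H(X|Y) = Σ_y p(y) H(X|Y=y)
  p(Y=0) = 10/33, H(X|Y=0) = 1.8955
  p(Y=1) = 10/33, H(X|Y=1) = 1.8955
  p(Y=2) = 7/33, H(X|Y=2) = 1.8424
  p(Y=3) = 2/11, H(X|Y=3) = 1.7925
H(X|Y) = 0.3030×1.8955 + 0.3030×1.8955 + 0.2121×1.8424 + 0.1818×1.7925 = 1.8655 bits


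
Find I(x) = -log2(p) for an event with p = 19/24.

Information content I(x) = -log₂(p(x))
I = -log₂(19/24) = -log₂(0.7917)
I = 0.3370 bits


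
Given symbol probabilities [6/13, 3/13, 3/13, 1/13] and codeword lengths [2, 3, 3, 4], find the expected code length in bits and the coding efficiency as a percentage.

Average length L = Σ p_i × l_i = 2.6154 bits
Entropy H = 1.7759 bits
Efficiency η = H/L × 100% = 67.90%


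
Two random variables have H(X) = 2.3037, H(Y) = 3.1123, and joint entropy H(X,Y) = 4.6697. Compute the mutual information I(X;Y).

I(X;Y) = H(X) + H(Y) - H(X,Y)
I(X;Y) = 2.3037 + 3.1123 - 4.6697 = 0.7463 bits


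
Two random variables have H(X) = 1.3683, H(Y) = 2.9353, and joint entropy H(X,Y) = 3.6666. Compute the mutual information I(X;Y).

I(X;Y) = H(X) + H(Y) - H(X,Y)
I(X;Y) = 1.3683 + 2.9353 - 3.6666 = 0.637 bits


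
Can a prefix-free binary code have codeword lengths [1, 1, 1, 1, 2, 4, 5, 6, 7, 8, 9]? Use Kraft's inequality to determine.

Kraft inequality: Σ 2^(-l_i) ≤ 1 for prefix-free code
Calculating: 2^(-1) + 2^(-1) + 2^(-1) + 2^(-1) + 2^(-2) + 2^(-4) + 2^(-5) + 2^(-6) + 2^(-7) + 2^(-8) + 2^(-9)
= 0.5 + 0.5 + 0.5 + 0.5 + 0.25 + 0.0625 + 0.03125 + 0.015625 + 0.0078125 + 0.00390625 + 0.001953125
= 2.3730
Since 2.3730 > 1, prefix-free code does not exist
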